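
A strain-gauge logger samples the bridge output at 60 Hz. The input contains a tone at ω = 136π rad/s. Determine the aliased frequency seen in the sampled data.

ω = 136π rad/s → f = ω/(2π) = 68 Hz.
68 Hz mod fs = 8 Hz.
8 Hz ≤ fs/2 = 30 Hz, appears at 8 Hz.

8 Hz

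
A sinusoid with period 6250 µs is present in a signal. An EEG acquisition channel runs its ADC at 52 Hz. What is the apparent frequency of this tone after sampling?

T = 6250 µs → f = 1/T = 160 Hz.
160 Hz mod fs = 4 Hz.
4 Hz ≤ fs/2 = 26 Hz, appears at 4 Hz.

4 Hz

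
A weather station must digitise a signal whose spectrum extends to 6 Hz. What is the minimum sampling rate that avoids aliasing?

12 Hz

Nyquist rate = 2 × 6 Hz = 12 Hz.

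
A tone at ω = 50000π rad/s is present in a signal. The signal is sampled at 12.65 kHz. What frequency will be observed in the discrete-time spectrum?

0.3 kHz

ω = 50000π rad/s → f = ω/(2π) = 25000 Hz = 25 kHz.
25 kHz mod fs = 12.35 kHz.
12.35 kHz > fs/2 = 6.325 kHz, folds to fs − 12.35 kHz = 0.3 kHz.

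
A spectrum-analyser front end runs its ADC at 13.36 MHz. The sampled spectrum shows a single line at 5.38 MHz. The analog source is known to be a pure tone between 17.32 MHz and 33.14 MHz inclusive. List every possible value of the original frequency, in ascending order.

Frequencies that alias to 5.38 MHz are k·fs ± 5.38 MHz for integer k ≥ 0.
k=0: 5.38 MHz.
k=1: 7.98 MHz, 18.74 MHz.
k=2: 21.34 MHz, 32.1 MHz.
k=3: 34.7 MHz, 45.46 MHz.
Within [17.32 MHz, 33.14 MHz]: 18.74 MHz, 21.34 MHz, 32.1 MHz.

18.74 MHz, 21.34 MHz, 32.1 MHz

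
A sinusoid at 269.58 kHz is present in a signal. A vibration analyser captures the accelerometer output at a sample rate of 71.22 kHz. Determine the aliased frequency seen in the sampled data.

15.3 kHz

269.58 kHz mod fs = 55.92 kHz.
55.92 kHz > fs/2 = 35.61 kHz, folds to fs − 55.92 kHz = 15.3 kHz.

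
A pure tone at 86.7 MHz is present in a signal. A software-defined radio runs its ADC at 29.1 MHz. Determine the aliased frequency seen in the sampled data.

86.7 MHz mod fs = 28.5 MHz.
28.5 MHz > fs/2 = 14.55 MHz, folds to fs − 28.5 MHz = 0.6 MHz.

0.6 MHz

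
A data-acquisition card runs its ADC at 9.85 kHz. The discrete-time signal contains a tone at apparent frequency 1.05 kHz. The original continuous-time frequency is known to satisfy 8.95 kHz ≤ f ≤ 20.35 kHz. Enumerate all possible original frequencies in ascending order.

Frequencies that alias to 1.05 kHz are k·fs ± 1.05 kHz for integer k ≥ 0.
k=0: 1.05 kHz.
k=1: 8.8 kHz, 10.9 kHz.
k=2: 18.65 kHz, 20.75 kHz.
k=3: 28.5 kHz, 30.6 kHz.
Within [8.95 kHz, 20.35 kHz]: 10.9 kHz, 18.65 kHz.

10.9 kHz, 18.65 kHz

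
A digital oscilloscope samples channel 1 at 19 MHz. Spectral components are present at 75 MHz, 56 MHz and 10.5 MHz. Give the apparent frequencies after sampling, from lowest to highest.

1 MHz, 8.5 MHz

fs/2 = 9.5 MHz.
75 MHz mod fs = 18 MHz.
18 MHz > fs/2 = 9.5 MHz, folds to fs − 18 MHz = 1 MHz.
56 MHz mod fs = 18 MHz.
18 MHz > fs/2 = 9.5 MHz, folds to fs − 18 MHz = 1 MHz.
10.5 MHz > fs/2 = 9.5 MHz, folds to fs − 10.5 MHz = 8.5 MHz.
Distinct values: {1 MHz, 8.5 MHz}.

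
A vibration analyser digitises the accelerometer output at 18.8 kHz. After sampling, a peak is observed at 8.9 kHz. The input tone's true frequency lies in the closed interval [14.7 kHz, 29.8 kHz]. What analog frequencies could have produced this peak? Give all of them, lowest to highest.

Frequencies that alias to 8.9 kHz are k·fs ± 8.9 kHz for integer k ≥ 0.
k=0: 8.9 kHz.
k=1: 9.9 kHz, 27.7 kHz.
k=2: 28.7 kHz, 46.5 kHz.
k=3: 47.5 kHz, 65.3 kHz.
Within [14.7 kHz, 29.8 kHz]: 27.7 kHz, 28.7 kHz.

27.7 kHz, 28.7 kHz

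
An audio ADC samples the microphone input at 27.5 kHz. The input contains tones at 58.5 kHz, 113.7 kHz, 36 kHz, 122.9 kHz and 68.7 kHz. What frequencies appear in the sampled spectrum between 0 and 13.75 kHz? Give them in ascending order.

fs/2 = 13.75 kHz.
58.5 kHz mod fs = 3.5 kHz.
3.5 kHz ≤ fs/2 = 13.75 kHz, appears at 3.5 kHz.
113.7 kHz mod fs = 3.7 kHz.
3.7 kHz ≤ fs/2 = 13.75 kHz, appears at 3.7 kHz.
36 kHz mod fs = 8.5 kHz.
8.5 kHz ≤ fs/2 = 13.75 kHz, appears at 8.5 kHz.
122.9 kHz mod fs = 12.9 kHz.
12.9 kHz ≤ fs/2 = 13.75 kHz, appears at 12.9 kHz.
68.7 kHz mod fs = 13.7 kHz.
13.7 kHz ≤ fs/2 = 13.75 kHz, appears at 13.7 kHz.
Distinct values: {3.5 kHz, 3.7 kHz, 8.5 kHz, 12.9 kHz, 13.7 kHz}.

3.5 kHz, 3.7 kHz, 8.5 kHz, 12.9 kHz, 13.7 kHz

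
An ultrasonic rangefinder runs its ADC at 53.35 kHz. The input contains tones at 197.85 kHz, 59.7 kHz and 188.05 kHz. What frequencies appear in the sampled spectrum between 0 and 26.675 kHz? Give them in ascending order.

6.35 kHz, 15.55 kHz, 25.35 kHz

fs/2 = 26.675 kHz.
197.85 kHz mod fs = 37.8 kHz.
37.8 kHz > fs/2 = 26.675 kHz, folds to fs − 37.8 kHz = 15.55 kHz.
59.7 kHz mod fs = 6.35 kHz.
6.35 kHz ≤ fs/2 = 26.675 kHz, appears at 6.35 kHz.
188.05 kHz mod fs = 28 kHz.
28 kHz > fs/2 = 26.675 kHz, folds to fs − 28 kHz = 25.35 kHz.
Distinct values: {6.35 kHz, 15.55 kHz, 25.35 kHz}.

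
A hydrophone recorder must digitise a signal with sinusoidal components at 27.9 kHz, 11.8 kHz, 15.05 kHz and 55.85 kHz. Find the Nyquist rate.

111.7 kHz

Highest-frequency component: 55.85 kHz.
Nyquist rate = 2 × 55.85 kHz = 111.7 kHz.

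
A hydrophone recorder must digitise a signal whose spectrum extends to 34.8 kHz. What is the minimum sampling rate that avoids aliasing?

Nyquist rate = 2 × 34.8 kHz = 69.6 kHz.

69.6 kHz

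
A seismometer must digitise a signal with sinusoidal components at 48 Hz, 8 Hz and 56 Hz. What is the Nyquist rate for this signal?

Highest-frequency component: 56 Hz.
Nyquist rate = 2 × 56 Hz = 112 Hz.

112 Hz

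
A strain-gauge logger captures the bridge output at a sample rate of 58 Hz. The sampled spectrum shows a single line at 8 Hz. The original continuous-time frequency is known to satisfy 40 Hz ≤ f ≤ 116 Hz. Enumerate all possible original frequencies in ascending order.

50 Hz, 66 Hz, 108 Hz

Frequencies that alias to 8 Hz are k·fs ± 8 Hz for integer k ≥ 0.
k=0: 8 Hz.
k=1: 50 Hz, 66 Hz.
k=2: 108 Hz, 124 Hz.
k=3: 166 Hz, 182 Hz.
Within [40 Hz, 116 Hz]: 50 Hz, 66 Hz, 108 Hz.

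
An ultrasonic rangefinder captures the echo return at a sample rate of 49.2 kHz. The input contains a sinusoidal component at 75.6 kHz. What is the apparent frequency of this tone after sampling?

75.6 kHz mod fs = 26.4 kHz.
26.4 kHz > fs/2 = 24.6 kHz, folds to fs − 26.4 kHz = 22.8 kHz.

22.8 kHz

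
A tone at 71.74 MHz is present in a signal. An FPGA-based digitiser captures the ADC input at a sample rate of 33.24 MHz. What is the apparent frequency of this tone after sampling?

71.74 MHz mod fs = 5.26 MHz.
5.26 MHz ≤ fs/2 = 16.62 MHz, appears at 5.26 MHz.

5.26 MHz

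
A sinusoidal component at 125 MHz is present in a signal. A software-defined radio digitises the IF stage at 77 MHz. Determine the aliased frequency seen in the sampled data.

125 MHz mod fs = 48 MHz.
48 MHz > fs/2 = 38.5 MHz, folds to fs − 48 MHz = 29 MHz.

29 MHz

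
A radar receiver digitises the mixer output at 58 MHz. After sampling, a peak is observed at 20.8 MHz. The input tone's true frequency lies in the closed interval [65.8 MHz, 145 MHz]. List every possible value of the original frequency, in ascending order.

78.8 MHz, 95.2 MHz, 136.8 MHz

Frequencies that alias to 20.8 MHz are k·fs ± 20.8 MHz for integer k ≥ 0.
k=0: 20.8 MHz.
k=1: 37.2 MHz, 78.8 MHz.
k=2: 95.2 MHz, 136.8 MHz.
k=3: 153.2 MHz, 194.8 MHz.
Within [65.8 MHz, 145 MHz]: 78.8 MHz, 95.2 MHz, 136.8 MHz.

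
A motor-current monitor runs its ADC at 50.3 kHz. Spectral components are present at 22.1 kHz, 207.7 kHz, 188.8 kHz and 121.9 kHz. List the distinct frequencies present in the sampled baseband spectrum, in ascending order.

6.5 kHz, 12.4 kHz, 21.3 kHz, 22.1 kHz

fs/2 = 25.15 kHz.
22.1 kHz ≤ fs/2 = 25.15 kHz, passes unchanged.
207.7 kHz mod fs = 6.5 kHz.
6.5 kHz ≤ fs/2 = 25.15 kHz, appears at 6.5 kHz.
188.8 kHz mod fs = 37.9 kHz.
37.9 kHz > fs/2 = 25.15 kHz, folds to fs − 37.9 kHz = 12.4 kHz.
121.9 kHz mod fs = 21.3 kHz.
21.3 kHz ≤ fs/2 = 25.15 kHz, appears at 21.3 kHz.
Distinct values: {6.5 kHz, 12.4 kHz, 21.3 kHz, 22.1 kHz}.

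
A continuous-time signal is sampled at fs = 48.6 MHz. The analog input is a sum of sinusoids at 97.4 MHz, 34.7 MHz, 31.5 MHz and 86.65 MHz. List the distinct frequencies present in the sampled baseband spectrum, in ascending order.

0.2 MHz, 10.55 MHz, 13.9 MHz, 17.1 MHz

fs/2 = 24.3 MHz.
97.4 MHz mod fs = 0.2 MHz.
0.2 MHz ≤ fs/2 = 24.3 MHz, appears at 0.2 MHz.
34.7 MHz > fs/2 = 24.3 MHz, folds to fs − 34.7 MHz = 13.9 MHz.
31.5 MHz > fs/2 = 24.3 MHz, folds to fs − 31.5 MHz = 17.1 MHz.
86.65 MHz mod fs = 38.05 MHz.
38.05 MHz > fs/2 = 24.3 MHz, folds to fs − 38.05 MHz = 10.55 MHz.
Distinct values: {0.2 MHz, 10.55 MHz, 13.9 MHz, 17.1 MHz}.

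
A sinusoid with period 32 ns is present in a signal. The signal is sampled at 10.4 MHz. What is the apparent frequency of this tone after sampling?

0.05 MHz

T = 32 ns → f = 1/T = 31.25 MHz.
31.25 MHz mod fs = 0.05 MHz.
0.05 MHz ≤ fs/2 = 5.2 MHz, appears at 0.05 MHz.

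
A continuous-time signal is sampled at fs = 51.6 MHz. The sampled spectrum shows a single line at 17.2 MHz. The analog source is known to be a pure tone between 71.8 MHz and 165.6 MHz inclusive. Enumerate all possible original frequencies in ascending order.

Frequencies that alias to 17.2 MHz are k·fs ± 17.2 MHz for integer k ≥ 0.
k=0: 17.2 MHz.
k=1: 34.4 MHz, 68.8 MHz.
k=2: 86 MHz, 120.4 MHz.
k=3: 137.6 MHz, 172 MHz.
k=4: 189.2 MHz, 223.6 MHz.
Within [71.8 MHz, 165.6 MHz]: 86 MHz, 120.4 MHz, 137.6 MHz.

86 MHz, 120.4 MHz, 137.6 MHz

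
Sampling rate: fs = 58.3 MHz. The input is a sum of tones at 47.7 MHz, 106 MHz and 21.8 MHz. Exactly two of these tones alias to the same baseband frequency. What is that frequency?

10.6 MHz

fs/2 = 29.15 MHz.
47.7 MHz > fs/2 = 29.15 MHz, folds to fs − 47.7 MHz = 10.6 MHz.
106 MHz mod fs = 47.7 MHz.
47.7 MHz > fs/2 = 29.15 MHz, folds to fs − 47.7 MHz = 10.6 MHz.
21.8 MHz ≤ fs/2 = 29.15 MHz, passes unchanged.
47.7 MHz and 106 MHz both map to 10.6 MHz.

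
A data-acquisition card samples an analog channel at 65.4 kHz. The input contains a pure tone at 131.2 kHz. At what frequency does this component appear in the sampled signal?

131.2 kHz mod fs = 0.4 kHz.
0.4 kHz ≤ fs/2 = 32.7 kHz, appears at 0.4 kHz.

0.4 kHz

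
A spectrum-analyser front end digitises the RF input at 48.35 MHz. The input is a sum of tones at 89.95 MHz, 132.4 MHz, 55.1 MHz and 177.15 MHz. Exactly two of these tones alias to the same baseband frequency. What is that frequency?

6.75 MHz

fs/2 = 24.175 MHz.
89.95 MHz mod fs = 41.6 MHz.
41.6 MHz > fs/2 = 24.175 MHz, folds to fs − 41.6 MHz = 6.75 MHz.
132.4 MHz mod fs = 35.7 MHz.
35.7 MHz > fs/2 = 24.175 MHz, folds to fs − 35.7 MHz = 12.65 MHz.
55.1 MHz mod fs = 6.75 MHz.
6.75 MHz ≤ fs/2 = 24.175 MHz, appears at 6.75 MHz.
177.15 MHz mod fs = 32.1 MHz.
32.1 MHz > fs/2 = 24.175 MHz, folds to fs − 32.1 MHz = 16.25 MHz.
55.1 MHz and 89.95 MHz both map to 6.75 MHz.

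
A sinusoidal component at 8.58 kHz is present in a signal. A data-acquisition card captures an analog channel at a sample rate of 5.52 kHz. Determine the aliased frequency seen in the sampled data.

8.58 kHz mod fs = 3.06 kHz.
3.06 kHz > fs/2 = 2.76 kHz, folds to fs − 3.06 kHz = 2.46 kHz.

2.46 kHz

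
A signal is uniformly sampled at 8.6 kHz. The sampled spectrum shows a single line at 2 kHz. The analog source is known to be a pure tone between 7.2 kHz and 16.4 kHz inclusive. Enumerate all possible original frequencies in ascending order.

Frequencies that alias to 2 kHz are k·fs ± 2 kHz for integer k ≥ 0.
k=0: 2 kHz.
k=1: 6.6 kHz, 10.6 kHz.
k=2: 15.2 kHz, 19.2 kHz.
k=3: 23.8 kHz, 27.8 kHz.
Within [7.2 kHz, 16.4 kHz]: 10.6 kHz, 15.2 kHz.

10.6 kHz, 15.2 kHz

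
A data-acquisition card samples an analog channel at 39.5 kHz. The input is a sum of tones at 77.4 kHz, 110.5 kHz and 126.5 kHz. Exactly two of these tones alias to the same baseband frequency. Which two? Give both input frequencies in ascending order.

fs/2 = 19.75 kHz.
77.4 kHz mod fs = 37.9 kHz.
37.9 kHz > fs/2 = 19.75 kHz, folds to fs − 37.9 kHz = 1.6 kHz.
110.5 kHz mod fs = 31.5 kHz.
31.5 kHz > fs/2 = 19.75 kHz, folds to fs − 31.5 kHz = 8 kHz.
126.5 kHz mod fs = 8 kHz.
8 kHz ≤ fs/2 = 19.75 kHz, appears at 8 kHz.
110.5 kHz and 126.5 kHz both map to 8 kHz.

110.5 kHz, 126.5 kHz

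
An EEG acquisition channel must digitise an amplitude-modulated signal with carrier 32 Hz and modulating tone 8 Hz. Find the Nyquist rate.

80 Hz

AM sidebands sit at fc ± fm = 24 Hz and 40 Hz.
Highest-frequency component: 40 Hz.
Nyquist rate = 2 × 40 Hz = 80 Hz.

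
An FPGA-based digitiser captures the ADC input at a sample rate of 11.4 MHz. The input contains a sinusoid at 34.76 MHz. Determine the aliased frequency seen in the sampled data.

0.56 MHz

34.76 MHz mod fs = 0.56 MHz.
0.56 MHz ≤ fs/2 = 5.7 MHz, appears at 0.56 MHz.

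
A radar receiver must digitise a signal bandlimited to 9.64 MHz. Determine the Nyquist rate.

19.28 MHz

Nyquist rate = 2 × 9.64 MHz = 19.28 MHz.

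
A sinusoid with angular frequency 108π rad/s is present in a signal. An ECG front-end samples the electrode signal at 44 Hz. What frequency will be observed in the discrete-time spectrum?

10 Hz

ω = 108π rad/s → f = ω/(2π) = 54 Hz.
54 Hz mod fs = 10 Hz.
10 Hz ≤ fs/2 = 22 Hz, appears at 10 Hz.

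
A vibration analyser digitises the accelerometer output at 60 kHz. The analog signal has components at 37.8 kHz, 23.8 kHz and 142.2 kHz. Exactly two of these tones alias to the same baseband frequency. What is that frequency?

22.2 kHz

fs/2 = 30 kHz.
37.8 kHz > fs/2 = 30 kHz, folds to fs − 37.8 kHz = 22.2 kHz.
23.8 kHz ≤ fs/2 = 30 kHz, passes unchanged.
142.2 kHz mod fs = 22.2 kHz.
22.2 kHz ≤ fs/2 = 30 kHz, appears at 22.2 kHz.
37.8 kHz and 142.2 kHz both map to 22.2 kHz.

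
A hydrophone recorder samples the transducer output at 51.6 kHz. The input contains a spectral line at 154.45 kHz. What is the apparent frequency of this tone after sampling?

154.45 kHz mod fs = 51.25 kHz.
51.25 kHz > fs/2 = 25.8 kHz, folds to fs − 51.25 kHz = 0.35 kHz.

0.35 kHz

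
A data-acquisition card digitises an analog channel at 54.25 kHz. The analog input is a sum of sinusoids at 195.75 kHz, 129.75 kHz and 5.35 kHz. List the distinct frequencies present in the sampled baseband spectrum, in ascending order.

5.35 kHz, 21.25 kHz

fs/2 = 27.125 kHz.
195.75 kHz mod fs = 33 kHz.
33 kHz > fs/2 = 27.125 kHz, folds to fs − 33 kHz = 21.25 kHz.
129.75 kHz mod fs = 21.25 kHz.
21.25 kHz ≤ fs/2 = 27.125 kHz, appears at 21.25 kHz.
5.35 kHz ≤ fs/2 = 27.125 kHz, passes unchanged.
Distinct values: {5.35 kHz, 21.25 kHz}.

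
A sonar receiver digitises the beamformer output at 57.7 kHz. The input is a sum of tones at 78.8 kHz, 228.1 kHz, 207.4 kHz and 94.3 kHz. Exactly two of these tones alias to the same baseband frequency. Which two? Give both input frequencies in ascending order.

78.8 kHz, 94.3 kHz

fs/2 = 28.85 kHz.
78.8 kHz mod fs = 21.1 kHz.
21.1 kHz ≤ fs/2 = 28.85 kHz, appears at 21.1 kHz.
228.1 kHz mod fs = 55 kHz.
55 kHz > fs/2 = 28.85 kHz, folds to fs − 55 kHz = 2.7 kHz.
207.4 kHz mod fs = 34.3 kHz.
34.3 kHz > fs/2 = 28.85 kHz, folds to fs − 34.3 kHz = 23.4 kHz.
94.3 kHz mod fs = 36.6 kHz.
36.6 kHz > fs/2 = 28.85 kHz, folds to fs − 36.6 kHz = 21.1 kHz.
78.8 kHz and 94.3 kHz both map to 21.1 kHz.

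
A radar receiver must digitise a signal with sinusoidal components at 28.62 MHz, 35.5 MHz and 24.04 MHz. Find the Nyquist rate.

Highest-frequency component: 35.5 MHz.
Nyquist rate = 2 × 35.5 MHz = 71 MHz.

71 MHz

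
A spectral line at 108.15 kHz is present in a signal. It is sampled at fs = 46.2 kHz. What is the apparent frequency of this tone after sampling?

108.15 kHz mod fs = 15.75 kHz.
15.75 kHz ≤ fs/2 = 23.1 kHz, appears at 15.75 kHz.

15.75 kHz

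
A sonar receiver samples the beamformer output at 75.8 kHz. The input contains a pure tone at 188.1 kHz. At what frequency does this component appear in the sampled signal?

188.1 kHz mod fs = 36.5 kHz.
36.5 kHz ≤ fs/2 = 37.9 kHz, appears at 36.5 kHz.

36.5 kHz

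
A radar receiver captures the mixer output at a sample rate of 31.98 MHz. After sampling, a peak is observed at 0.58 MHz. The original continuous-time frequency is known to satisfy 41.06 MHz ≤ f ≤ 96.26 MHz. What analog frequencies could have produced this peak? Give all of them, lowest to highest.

63.38 MHz, 64.54 MHz, 95.36 MHz

Frequencies that alias to 0.58 MHz are k·fs ± 0.58 MHz for integer k ≥ 0.
k=0: 0.58 MHz.
k=1: 31.4 MHz, 32.56 MHz.
k=2: 63.38 MHz, 64.54 MHz.
k=3: 95.36 MHz, 96.52 MHz.
k=4: 127.34 MHz, 128.5 MHz.
Within [41.06 MHz, 96.26 MHz]: 63.38 MHz, 64.54 MHz, 95.36 MHz.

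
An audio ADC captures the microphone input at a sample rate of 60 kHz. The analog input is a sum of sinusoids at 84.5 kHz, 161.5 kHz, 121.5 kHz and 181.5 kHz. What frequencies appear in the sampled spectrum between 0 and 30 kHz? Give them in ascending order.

fs/2 = 30 kHz.
84.5 kHz mod fs = 24.5 kHz.
24.5 kHz ≤ fs/2 = 30 kHz, appears at 24.5 kHz.
161.5 kHz mod fs = 41.5 kHz.
41.5 kHz > fs/2 = 30 kHz, folds to fs − 41.5 kHz = 18.5 kHz.
121.5 kHz mod fs = 1.5 kHz.
1.5 kHz ≤ fs/2 = 30 kHz, appears at 1.5 kHz.
181.5 kHz mod fs = 1.5 kHz.
1.5 kHz ≤ fs/2 = 30 kHz, appears at 1.5 kHz.
Distinct values: {1.5 kHz, 18.5 kHz, 24.5 kHz}.

1.5 kHz, 18.5 kHz, 24.5 kHz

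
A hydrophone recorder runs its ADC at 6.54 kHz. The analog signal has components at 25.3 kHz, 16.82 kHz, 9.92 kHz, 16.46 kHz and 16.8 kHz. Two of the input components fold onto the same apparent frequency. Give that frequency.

fs/2 = 3.27 kHz.
25.3 kHz mod fs = 5.68 kHz.
5.68 kHz > fs/2 = 3.27 kHz, folds to fs − 5.68 kHz = 0.86 kHz.
16.82 kHz mod fs = 3.74 kHz.
3.74 kHz > fs/2 = 3.27 kHz, folds to fs − 3.74 kHz = 2.8 kHz.
9.92 kHz mod fs = 3.38 kHz.
3.38 kHz > fs/2 = 3.27 kHz, folds to fs − 3.38 kHz = 3.16 kHz.
16.46 kHz mod fs = 3.38 kHz.
3.38 kHz > fs/2 = 3.27 kHz, folds to fs − 3.38 kHz = 3.16 kHz.
16.8 kHz mod fs = 3.72 kHz.
3.72 kHz > fs/2 = 3.27 kHz, folds to fs − 3.72 kHz = 2.82 kHz.
9.92 kHz and 16.46 kHz both map to 3.16 kHz.

3.16 kHz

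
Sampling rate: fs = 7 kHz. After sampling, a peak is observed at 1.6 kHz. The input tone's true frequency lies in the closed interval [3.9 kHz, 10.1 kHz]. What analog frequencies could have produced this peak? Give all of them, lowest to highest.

Frequencies that alias to 1.6 kHz are k·fs ± 1.6 kHz for integer k ≥ 0.
k=0: 1.6 kHz.
k=1: 5.4 kHz, 8.6 kHz.
k=2: 12.4 kHz, 15.6 kHz.
Within [3.9 kHz, 10.1 kHz]: 5.4 kHz, 8.6 kHz.

5.4 kHz, 8.6 kHz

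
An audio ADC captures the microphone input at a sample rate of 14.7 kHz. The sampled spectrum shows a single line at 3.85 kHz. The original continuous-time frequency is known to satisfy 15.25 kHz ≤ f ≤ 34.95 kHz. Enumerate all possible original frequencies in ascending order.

Frequencies that alias to 3.85 kHz are k·fs ± 3.85 kHz for integer k ≥ 0.
k=0: 3.85 kHz.
k=1: 10.85 kHz, 18.55 kHz.
k=2: 25.55 kHz, 33.25 kHz.
k=3: 40.25 kHz, 47.95 kHz.
Within [15.25 kHz, 34.95 kHz]: 18.55 kHz, 25.55 kHz, 33.25 kHz.

18.55 kHz, 25.55 kHz, 33.25 kHz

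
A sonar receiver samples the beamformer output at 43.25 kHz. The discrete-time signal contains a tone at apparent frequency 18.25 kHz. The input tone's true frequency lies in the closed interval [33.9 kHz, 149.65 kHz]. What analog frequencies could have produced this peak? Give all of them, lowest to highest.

61.5 kHz, 68.25 kHz, 104.75 kHz, 111.5 kHz, 148 kHz

Frequencies that alias to 18.25 kHz are k·fs ± 18.25 kHz for integer k ≥ 0.
k=0: 18.25 kHz.
k=1: 25 kHz, 61.5 kHz.
k=2: 68.25 kHz, 104.75 kHz.
k=3: 111.5 kHz, 148 kHz.
k=4: 154.75 kHz, 191.25 kHz.
Within [33.9 kHz, 149.65 kHz]: 61.5 kHz, 68.25 kHz, 104.75 kHz, 111.5 kHz, 148 kHz.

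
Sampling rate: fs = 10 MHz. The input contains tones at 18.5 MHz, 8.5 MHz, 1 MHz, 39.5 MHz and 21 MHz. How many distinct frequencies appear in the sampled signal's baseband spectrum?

fs/2 = 5 MHz.
18.5 MHz mod fs = 8.5 MHz.
8.5 MHz > fs/2 = 5 MHz, folds to fs − 8.5 MHz = 1.5 MHz.
8.5 MHz > fs/2 = 5 MHz, folds to fs − 8.5 MHz = 1.5 MHz.
1 MHz ≤ fs/2 = 5 MHz, passes unchanged.
39.5 MHz mod fs = 9.5 MHz.
9.5 MHz > fs/2 = 5 MHz, folds to fs − 9.5 MHz = 0.5 MHz.
21 MHz mod fs = 1 MHz.
1 MHz ≤ fs/2 = 5 MHz, appears at 1 MHz.
Distinct values: {0.5 MHz, 1 MHz, 1.5 MHz} → 3.

3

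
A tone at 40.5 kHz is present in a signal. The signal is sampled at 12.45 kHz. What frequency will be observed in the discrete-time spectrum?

3.15 kHz

40.5 kHz mod fs = 3.15 kHz.
3.15 kHz ≤ fs/2 = 6.225 kHz, appears at 3.15 kHz.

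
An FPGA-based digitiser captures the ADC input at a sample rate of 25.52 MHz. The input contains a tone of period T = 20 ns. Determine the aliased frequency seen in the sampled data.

T = 20 ns → f = 1/T = 50 MHz.
50 MHz mod fs = 24.48 MHz.
24.48 MHz > fs/2 = 12.76 MHz, folds to fs − 24.48 MHz = 1.04 MHz.

1.04 MHz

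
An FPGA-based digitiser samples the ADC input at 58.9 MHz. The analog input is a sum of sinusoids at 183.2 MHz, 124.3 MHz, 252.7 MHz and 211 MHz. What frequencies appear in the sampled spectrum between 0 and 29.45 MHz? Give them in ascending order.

6.5 MHz, 17.1 MHz, 24.6 MHz

fs/2 = 29.45 MHz.
183.2 MHz mod fs = 6.5 MHz.
6.5 MHz ≤ fs/2 = 29.45 MHz, appears at 6.5 MHz.
124.3 MHz mod fs = 6.5 MHz.
6.5 MHz ≤ fs/2 = 29.45 MHz, appears at 6.5 MHz.
252.7 MHz mod fs = 17.1 MHz.
17.1 MHz ≤ fs/2 = 29.45 MHz, appears at 17.1 MHz.
211 MHz mod fs = 34.3 MHz.
34.3 MHz > fs/2 = 29.45 MHz, folds to fs − 34.3 MHz = 24.6 MHz.
Distinct values: {6.5 MHz, 17.1 MHz, 24.6 MHz}.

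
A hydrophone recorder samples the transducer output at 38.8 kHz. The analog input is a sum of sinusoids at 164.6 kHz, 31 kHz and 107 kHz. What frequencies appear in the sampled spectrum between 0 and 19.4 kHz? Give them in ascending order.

fs/2 = 19.4 kHz.
164.6 kHz mod fs = 9.4 kHz.
9.4 kHz ≤ fs/2 = 19.4 kHz, appears at 9.4 kHz.
31 kHz > fs/2 = 19.4 kHz, folds to fs − 31 kHz = 7.8 kHz.
107 kHz mod fs = 29.4 kHz.
29.4 kHz > fs/2 = 19.4 kHz, folds to fs − 29.4 kHz = 9.4 kHz.
Distinct values: {7.8 kHz, 9.4 kHz}.

7.8 kHz, 9.4 kHz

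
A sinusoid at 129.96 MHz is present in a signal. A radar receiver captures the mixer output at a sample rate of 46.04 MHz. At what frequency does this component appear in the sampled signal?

129.96 MHz mod fs = 37.88 MHz.
37.88 MHz > fs/2 = 23.02 MHz, folds to fs − 37.88 MHz = 8.16 MHz.

8.16 MHz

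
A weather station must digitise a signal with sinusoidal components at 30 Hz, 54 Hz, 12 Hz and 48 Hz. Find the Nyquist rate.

Highest-frequency component: 54 Hz.
Nyquist rate = 2 × 54 Hz = 108 Hz.

108 Hz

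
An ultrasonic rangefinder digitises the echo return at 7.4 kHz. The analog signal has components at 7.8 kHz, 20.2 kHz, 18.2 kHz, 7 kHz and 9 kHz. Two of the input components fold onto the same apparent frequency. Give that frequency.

fs/2 = 3.7 kHz.
7.8 kHz mod fs = 0.4 kHz.
0.4 kHz ≤ fs/2 = 3.7 kHz, appears at 0.4 kHz.
20.2 kHz mod fs = 5.4 kHz.
5.4 kHz > fs/2 = 3.7 kHz, folds to fs − 5.4 kHz = 2 kHz.
18.2 kHz mod fs = 3.4 kHz.
3.4 kHz ≤ fs/2 = 3.7 kHz, appears at 3.4 kHz.
7 kHz > fs/2 = 3.7 kHz, folds to fs − 7 kHz = 0.4 kHz.
9 kHz mod fs = 1.6 kHz.
1.6 kHz ≤ fs/2 = 3.7 kHz, appears at 1.6 kHz.
7 kHz and 7.8 kHz both map to 0.4 kHz.

0.4 kHz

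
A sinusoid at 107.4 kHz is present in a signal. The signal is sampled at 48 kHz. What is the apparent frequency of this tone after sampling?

11.4 kHz

107.4 kHz mod fs = 11.4 kHz.
11.4 kHz ≤ fs/2 = 24 kHz, appears at 11.4 kHz.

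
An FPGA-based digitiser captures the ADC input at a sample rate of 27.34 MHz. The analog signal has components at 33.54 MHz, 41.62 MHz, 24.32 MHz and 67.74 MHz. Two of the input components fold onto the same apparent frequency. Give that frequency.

13.06 MHz

fs/2 = 13.67 MHz.
33.54 MHz mod fs = 6.2 MHz.
6.2 MHz ≤ fs/2 = 13.67 MHz, appears at 6.2 MHz.
41.62 MHz mod fs = 14.28 MHz.
14.28 MHz > fs/2 = 13.67 MHz, folds to fs − 14.28 MHz = 13.06 MHz.
24.32 MHz > fs/2 = 13.67 MHz, folds to fs − 24.32 MHz = 3.02 MHz.
67.74 MHz mod fs = 13.06 MHz.
13.06 MHz ≤ fs/2 = 13.67 MHz, appears at 13.06 MHz.
41.62 MHz and 67.74 MHz both map to 13.06 MHz.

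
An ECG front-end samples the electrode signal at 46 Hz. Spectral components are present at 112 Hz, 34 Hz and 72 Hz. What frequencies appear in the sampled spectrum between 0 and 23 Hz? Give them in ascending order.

fs/2 = 23 Hz.
112 Hz mod fs = 20 Hz.
20 Hz ≤ fs/2 = 23 Hz, appears at 20 Hz.
34 Hz > fs/2 = 23 Hz, folds to fs − 34 Hz = 12 Hz.
72 Hz mod fs = 26 Hz.
26 Hz > fs/2 = 23 Hz, folds to fs − 26 Hz = 20 Hz.
Distinct values: {12 Hz, 20 Hz}.

12 Hz, 20 Hz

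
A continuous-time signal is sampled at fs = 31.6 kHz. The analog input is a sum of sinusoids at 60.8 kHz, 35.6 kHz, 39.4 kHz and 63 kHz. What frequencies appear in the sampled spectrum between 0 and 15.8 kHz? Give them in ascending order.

fs/2 = 15.8 kHz.
60.8 kHz mod fs = 29.2 kHz.
29.2 kHz > fs/2 = 15.8 kHz, folds to fs − 29.2 kHz = 2.4 kHz.
35.6 kHz mod fs = 4 kHz.
4 kHz ≤ fs/2 = 15.8 kHz, appears at 4 kHz.
39.4 kHz mod fs = 7.8 kHz.
7.8 kHz ≤ fs/2 = 15.8 kHz, appears at 7.8 kHz.
63 kHz mod fs = 31.4 kHz.
31.4 kHz > fs/2 = 15.8 kHz, folds to fs − 31.4 kHz = 0.2 kHz.
Distinct values: {0.2 kHz, 2.4 kHz, 4 kHz, 7.8 kHz}.

0.2 kHz, 2.4 kHz, 4 kHz, 7.8 kHz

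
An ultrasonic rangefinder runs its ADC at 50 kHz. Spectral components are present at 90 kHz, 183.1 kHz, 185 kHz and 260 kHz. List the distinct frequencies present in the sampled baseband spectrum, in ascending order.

10 kHz, 15 kHz, 16.9 kHz

fs/2 = 25 kHz.
90 kHz mod fs = 40 kHz.
40 kHz > fs/2 = 25 kHz, folds to fs − 40 kHz = 10 kHz.
183.1 kHz mod fs = 33.1 kHz.
33.1 kHz > fs/2 = 25 kHz, folds to fs − 33.1 kHz = 16.9 kHz.
185 kHz mod fs = 35 kHz.
35 kHz > fs/2 = 25 kHz, folds to fs − 35 kHz = 15 kHz.
260 kHz mod fs = 10 kHz.
10 kHz ≤ fs/2 = 25 kHz, appears at 10 kHz.
Distinct values: {10 kHz, 15 kHz, 16.9 kHz}.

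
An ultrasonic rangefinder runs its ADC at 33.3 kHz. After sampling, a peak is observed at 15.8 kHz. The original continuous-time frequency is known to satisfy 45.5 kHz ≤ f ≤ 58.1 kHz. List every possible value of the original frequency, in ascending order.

49.1 kHz, 50.8 kHz

Frequencies that alias to 15.8 kHz are k·fs ± 15.8 kHz for integer k ≥ 0.
k=0: 15.8 kHz.
k=1: 17.5 kHz, 49.1 kHz.
k=2: 50.8 kHz, 82.4 kHz.
k=3: 84.1 kHz, 115.7 kHz.
Within [45.5 kHz, 58.1 kHz]: 49.1 kHz, 50.8 kHz.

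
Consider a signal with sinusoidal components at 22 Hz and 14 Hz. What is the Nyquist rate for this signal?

Highest-frequency component: 22 Hz.
Nyquist rate = 2 × 22 Hz = 44 Hz.

44 Hz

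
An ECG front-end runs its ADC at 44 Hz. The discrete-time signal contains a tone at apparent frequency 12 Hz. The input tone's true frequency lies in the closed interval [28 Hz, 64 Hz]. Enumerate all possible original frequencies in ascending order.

Frequencies that alias to 12 Hz are k·fs ± 12 Hz for integer k ≥ 0.
k=0: 12 Hz.
k=1: 32 Hz, 56 Hz.
k=2: 76 Hz, 100 Hz.
Within [28 Hz, 64 Hz]: 32 Hz, 56 Hz.

32 Hz, 56 Hz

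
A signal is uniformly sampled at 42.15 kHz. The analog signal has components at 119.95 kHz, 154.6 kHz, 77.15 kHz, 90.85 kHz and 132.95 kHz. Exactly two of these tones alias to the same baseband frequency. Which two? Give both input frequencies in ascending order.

fs/2 = 21.075 kHz.
119.95 kHz mod fs = 35.65 kHz.
35.65 kHz > fs/2 = 21.075 kHz, folds to fs − 35.65 kHz = 6.5 kHz.
154.6 kHz mod fs = 28.15 kHz.
28.15 kHz > fs/2 = 21.075 kHz, folds to fs − 28.15 kHz = 14 kHz.
77.15 kHz mod fs = 35 kHz.
35 kHz > fs/2 = 21.075 kHz, folds to fs − 35 kHz = 7.15 kHz.
90.85 kHz mod fs = 6.55 kHz.
6.55 kHz ≤ fs/2 = 21.075 kHz, appears at 6.55 kHz.
132.95 kHz mod fs = 6.5 kHz.
6.5 kHz ≤ fs/2 = 21.075 kHz, appears at 6.5 kHz.
119.95 kHz and 132.95 kHz both map to 6.5 kHz.

119.95 kHz, 132.95 kHz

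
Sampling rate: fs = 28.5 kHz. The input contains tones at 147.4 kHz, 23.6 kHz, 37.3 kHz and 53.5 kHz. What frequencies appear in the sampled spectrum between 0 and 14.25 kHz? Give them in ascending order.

3.5 kHz, 4.9 kHz, 8.8 kHz

fs/2 = 14.25 kHz.
147.4 kHz mod fs = 4.9 kHz.
4.9 kHz ≤ fs/2 = 14.25 kHz, appears at 4.9 kHz.
23.6 kHz > fs/2 = 14.25 kHz, folds to fs − 23.6 kHz = 4.9 kHz.
37.3 kHz mod fs = 8.8 kHz.
8.8 kHz ≤ fs/2 = 14.25 kHz, appears at 8.8 kHz.
53.5 kHz mod fs = 25 kHz.
25 kHz > fs/2 = 14.25 kHz, folds to fs − 25 kHz = 3.5 kHz.
Distinct values: {3.5 kHz, 4.9 kHz, 8.8 kHz}.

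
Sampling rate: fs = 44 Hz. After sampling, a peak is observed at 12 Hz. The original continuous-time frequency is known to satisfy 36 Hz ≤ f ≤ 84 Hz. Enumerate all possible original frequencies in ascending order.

Frequencies that alias to 12 Hz are k·fs ± 12 Hz for integer k ≥ 0.
k=0: 12 Hz.
k=1: 32 Hz, 56 Hz.
k=2: 76 Hz, 100 Hz.
k=3: 120 Hz, 144 Hz.
Within [36 Hz, 84 Hz]: 56 Hz, 76 Hz.

56 Hz, 76 Hz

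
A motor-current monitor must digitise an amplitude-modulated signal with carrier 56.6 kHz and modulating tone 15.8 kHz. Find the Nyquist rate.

144.8 kHz

AM sidebands sit at fc ± fm = 40.8 kHz and 72.4 kHz.
Highest-frequency component: 72.4 kHz.
Nyquist rate = 2 × 72.4 kHz = 144.8 kHz.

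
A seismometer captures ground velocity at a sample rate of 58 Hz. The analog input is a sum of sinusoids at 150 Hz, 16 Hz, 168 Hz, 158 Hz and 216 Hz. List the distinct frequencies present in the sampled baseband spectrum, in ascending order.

fs/2 = 29 Hz.
150 Hz mod fs = 34 Hz.
34 Hz > fs/2 = 29 Hz, folds to fs − 34 Hz = 24 Hz.
16 Hz ≤ fs/2 = 29 Hz, passes unchanged.
168 Hz mod fs = 52 Hz.
52 Hz > fs/2 = 29 Hz, folds to fs − 52 Hz = 6 Hz.
158 Hz mod fs = 42 Hz.
42 Hz > fs/2 = 29 Hz, folds to fs − 42 Hz = 16 Hz.
216 Hz mod fs = 42 Hz.
42 Hz > fs/2 = 29 Hz, folds to fs − 42 Hz = 16 Hz.
Distinct values: {6 Hz, 16 Hz, 24 Hz}.

6 Hz, 16 Hz, 24 Hz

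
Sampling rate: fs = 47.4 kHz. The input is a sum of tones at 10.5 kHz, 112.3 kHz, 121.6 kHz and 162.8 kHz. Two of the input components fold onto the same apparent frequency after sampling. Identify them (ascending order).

121.6 kHz, 162.8 kHz

fs/2 = 23.7 kHz.
10.5 kHz ≤ fs/2 = 23.7 kHz, passes unchanged.
112.3 kHz mod fs = 17.5 kHz.
17.5 kHz ≤ fs/2 = 23.7 kHz, appears at 17.5 kHz.
121.6 kHz mod fs = 26.8 kHz.
26.8 kHz > fs/2 = 23.7 kHz, folds to fs − 26.8 kHz = 20.6 kHz.
162.8 kHz mod fs = 20.6 kHz.
20.6 kHz ≤ fs/2 = 23.7 kHz, appears at 20.6 kHz.
121.6 kHz and 162.8 kHz both map to 20.6 kHz.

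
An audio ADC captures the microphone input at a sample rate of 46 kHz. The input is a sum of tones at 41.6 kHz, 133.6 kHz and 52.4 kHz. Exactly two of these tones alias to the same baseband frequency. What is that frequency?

4.4 kHz

fs/2 = 23 kHz.
41.6 kHz > fs/2 = 23 kHz, folds to fs − 41.6 kHz = 4.4 kHz.
133.6 kHz mod fs = 41.6 kHz.
41.6 kHz > fs/2 = 23 kHz, folds to fs − 41.6 kHz = 4.4 kHz.
52.4 kHz mod fs = 6.4 kHz.
6.4 kHz ≤ fs/2 = 23 kHz, appears at 6.4 kHz.
41.6 kHz and 133.6 kHz both map to 4.4 kHz.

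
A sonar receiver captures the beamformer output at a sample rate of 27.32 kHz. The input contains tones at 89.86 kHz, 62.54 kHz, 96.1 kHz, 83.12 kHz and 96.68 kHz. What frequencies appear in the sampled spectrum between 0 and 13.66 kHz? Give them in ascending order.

fs/2 = 13.66 kHz.
89.86 kHz mod fs = 7.9 kHz.
7.9 kHz ≤ fs/2 = 13.66 kHz, appears at 7.9 kHz.
62.54 kHz mod fs = 7.9 kHz.
7.9 kHz ≤ fs/2 = 13.66 kHz, appears at 7.9 kHz.
96.1 kHz mod fs = 14.14 kHz.
14.14 kHz > fs/2 = 13.66 kHz, folds to fs − 14.14 kHz = 13.18 kHz.
83.12 kHz mod fs = 1.16 kHz.
1.16 kHz ≤ fs/2 = 13.66 kHz, appears at 1.16 kHz.
96.68 kHz mod fs = 14.72 kHz.
14.72 kHz > fs/2 = 13.66 kHz, folds to fs − 14.72 kHz = 12.6 kHz.
Distinct values: {1.16 kHz, 7.9 kHz, 12.6 kHz, 13.18 kHz}.

1.16 kHz, 7.9 kHz, 12.6 kHz, 13.18 kHz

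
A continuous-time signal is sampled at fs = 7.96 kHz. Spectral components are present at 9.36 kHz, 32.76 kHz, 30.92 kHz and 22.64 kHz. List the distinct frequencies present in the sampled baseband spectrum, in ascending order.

fs/2 = 3.98 kHz.
9.36 kHz mod fs = 1.4 kHz.
1.4 kHz ≤ fs/2 = 3.98 kHz, appears at 1.4 kHz.
32.76 kHz mod fs = 0.92 kHz.
0.92 kHz ≤ fs/2 = 3.98 kHz, appears at 0.92 kHz.
30.92 kHz mod fs = 7.04 kHz.
7.04 kHz > fs/2 = 3.98 kHz, folds to fs − 7.04 kHz = 0.92 kHz.
22.64 kHz mod fs = 6.72 kHz.
6.72 kHz > fs/2 = 3.98 kHz, folds to fs − 6.72 kHz = 1.24 kHz.
Distinct values: {0.92 kHz, 1.24 kHz, 1.4 kHz}.

0.92 kHz, 1.24 kHz, 1.4 kHz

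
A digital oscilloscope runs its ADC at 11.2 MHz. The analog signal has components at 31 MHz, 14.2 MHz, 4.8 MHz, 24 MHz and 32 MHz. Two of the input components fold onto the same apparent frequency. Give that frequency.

1.6 MHz

fs/2 = 5.6 MHz.
31 MHz mod fs = 8.6 MHz.
8.6 MHz > fs/2 = 5.6 MHz, folds to fs − 8.6 MHz = 2.6 MHz.
14.2 MHz mod fs = 3 MHz.
3 MHz ≤ fs/2 = 5.6 MHz, appears at 3 MHz.
4.8 MHz ≤ fs/2 = 5.6 MHz, passes unchanged.
24 MHz mod fs = 1.6 MHz.
1.6 MHz ≤ fs/2 = 5.6 MHz, appears at 1.6 MHz.
32 MHz mod fs = 9.6 MHz.
9.6 MHz > fs/2 = 5.6 MHz, folds to fs − 9.6 MHz = 1.6 MHz.
24 MHz and 32 MHz both map to 1.6 MHz.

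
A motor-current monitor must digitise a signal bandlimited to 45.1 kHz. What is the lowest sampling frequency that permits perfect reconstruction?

90.2 kHz

Nyquist rate = 2 × 45.1 kHz = 90.2 kHz.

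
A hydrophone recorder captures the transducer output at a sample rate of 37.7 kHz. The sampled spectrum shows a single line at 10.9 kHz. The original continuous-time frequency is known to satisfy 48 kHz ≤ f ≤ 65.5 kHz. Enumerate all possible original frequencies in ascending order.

Frequencies that alias to 10.9 kHz are k·fs ± 10.9 kHz for integer k ≥ 0.
k=0: 10.9 kHz.
k=1: 26.8 kHz, 48.6 kHz.
k=2: 64.5 kHz, 86.3 kHz.
k=3: 102.2 kHz, 124 kHz.
Within [48 kHz, 65.5 kHz]: 48.6 kHz, 64.5 kHz.

48.6 kHz, 64.5 kHz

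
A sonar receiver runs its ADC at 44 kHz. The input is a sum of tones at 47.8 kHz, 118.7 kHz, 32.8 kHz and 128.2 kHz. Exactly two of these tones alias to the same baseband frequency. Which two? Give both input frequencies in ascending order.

fs/2 = 22 kHz.
47.8 kHz mod fs = 3.8 kHz.
3.8 kHz ≤ fs/2 = 22 kHz, appears at 3.8 kHz.
118.7 kHz mod fs = 30.7 kHz.
30.7 kHz > fs/2 = 22 kHz, folds to fs − 30.7 kHz = 13.3 kHz.
32.8 kHz > fs/2 = 22 kHz, folds to fs − 32.8 kHz = 11.2 kHz.
128.2 kHz mod fs = 40.2 kHz.
40.2 kHz > fs/2 = 22 kHz, folds to fs − 40.2 kHz = 3.8 kHz.
47.8 kHz and 128.2 kHz both map to 3.8 kHz.

47.8 kHz, 128.2 kHz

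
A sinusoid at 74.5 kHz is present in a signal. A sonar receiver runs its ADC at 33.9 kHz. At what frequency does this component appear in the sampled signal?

74.5 kHz mod fs = 6.7 kHz.
6.7 kHz ≤ fs/2 = 16.95 kHz, appears at 6.7 kHz.

6.7 kHz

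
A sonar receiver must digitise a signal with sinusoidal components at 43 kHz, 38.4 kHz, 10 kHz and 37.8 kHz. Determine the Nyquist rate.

Highest-frequency component: 43 kHz.
Nyquist rate = 2 × 43 kHz = 86 kHz.

86 kHz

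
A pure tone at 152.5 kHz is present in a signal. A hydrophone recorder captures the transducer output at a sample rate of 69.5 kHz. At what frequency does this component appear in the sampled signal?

152.5 kHz mod fs = 13.5 kHz.
13.5 kHz ≤ fs/2 = 34.75 kHz, appears at 13.5 kHz.

13.5 kHz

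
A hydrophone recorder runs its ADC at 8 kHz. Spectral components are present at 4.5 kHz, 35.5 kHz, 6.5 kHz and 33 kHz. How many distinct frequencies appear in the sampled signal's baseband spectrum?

fs/2 = 4 kHz.
4.5 kHz > fs/2 = 4 kHz, folds to fs − 4.5 kHz = 3.5 kHz.
35.5 kHz mod fs = 3.5 kHz.
3.5 kHz ≤ fs/2 = 4 kHz, appears at 3.5 kHz.
6.5 kHz > fs/2 = 4 kHz, folds to fs − 6.5 kHz = 1.5 kHz.
33 kHz mod fs = 1 kHz.
1 kHz ≤ fs/2 = 4 kHz, appears at 1 kHz.
Distinct values: {1 kHz, 1.5 kHz, 3.5 kHz} → 3.

3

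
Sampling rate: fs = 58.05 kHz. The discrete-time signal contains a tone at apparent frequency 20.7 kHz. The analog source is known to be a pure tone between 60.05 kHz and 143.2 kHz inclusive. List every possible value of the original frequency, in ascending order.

Frequencies that alias to 20.7 kHz are k·fs ± 20.7 kHz for integer k ≥ 0.
k=0: 20.7 kHz.
k=1: 37.35 kHz, 78.75 kHz.
k=2: 95.4 kHz, 136.8 kHz.
k=3: 153.45 kHz, 194.85 kHz.
Within [60.05 kHz, 143.2 kHz]: 78.75 kHz, 95.4 kHz, 136.8 kHz.

78.75 kHz, 95.4 kHz, 136.8 kHz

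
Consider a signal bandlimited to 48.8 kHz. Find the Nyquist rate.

97.6 kHz

Nyquist rate = 2 × 48.8 kHz = 97.6 kHz.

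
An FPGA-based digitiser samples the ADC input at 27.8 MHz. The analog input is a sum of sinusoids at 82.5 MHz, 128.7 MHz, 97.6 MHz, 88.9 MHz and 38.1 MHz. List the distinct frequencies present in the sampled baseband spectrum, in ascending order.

0.9 MHz, 5.5 MHz, 10.3 MHz, 13.6 MHz

fs/2 = 13.9 MHz.
82.5 MHz mod fs = 26.9 MHz.
26.9 MHz > fs/2 = 13.9 MHz, folds to fs − 26.9 MHz = 0.9 MHz.
128.7 MHz mod fs = 17.5 MHz.
17.5 MHz > fs/2 = 13.9 MHz, folds to fs − 17.5 MHz = 10.3 MHz.
97.6 MHz mod fs = 14.2 MHz.
14.2 MHz > fs/2 = 13.9 MHz, folds to fs − 14.2 MHz = 13.6 MHz.
88.9 MHz mod fs = 5.5 MHz.
5.5 MHz ≤ fs/2 = 13.9 MHz, appears at 5.5 MHz.
38.1 MHz mod fs = 10.3 MHz.
10.3 MHz ≤ fs/2 = 13.9 MHz, appears at 10.3 MHz.
Distinct values: {0.9 MHz, 5.5 MHz, 10.3 MHz, 13.6 MHz}.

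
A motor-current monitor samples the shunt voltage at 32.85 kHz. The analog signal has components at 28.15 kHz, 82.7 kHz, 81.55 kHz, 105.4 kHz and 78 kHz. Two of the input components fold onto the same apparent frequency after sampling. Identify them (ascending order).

81.55 kHz, 82.7 kHz

fs/2 = 16.425 kHz.
28.15 kHz > fs/2 = 16.425 kHz, folds to fs − 28.15 kHz = 4.7 kHz.
82.7 kHz mod fs = 17 kHz.
17 kHz > fs/2 = 16.425 kHz, folds to fs − 17 kHz = 15.85 kHz.
81.55 kHz mod fs = 15.85 kHz.
15.85 kHz ≤ fs/2 = 16.425 kHz, appears at 15.85 kHz.
105.4 kHz mod fs = 6.85 kHz.
6.85 kHz ≤ fs/2 = 16.425 kHz, appears at 6.85 kHz.
78 kHz mod fs = 12.3 kHz.
12.3 kHz ≤ fs/2 = 16.425 kHz, appears at 12.3 kHz.
81.55 kHz and 82.7 kHz both map to 15.85 kHz.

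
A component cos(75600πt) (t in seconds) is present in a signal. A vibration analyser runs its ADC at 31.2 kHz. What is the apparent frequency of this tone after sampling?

6.6 kHz

ω = 75600π rad/s → f = ω/(2π) = 37800 Hz = 37.8 kHz.
37.8 kHz mod fs = 6.6 kHz.
6.6 kHz ≤ fs/2 = 15.6 kHz, appears at 6.6 kHz.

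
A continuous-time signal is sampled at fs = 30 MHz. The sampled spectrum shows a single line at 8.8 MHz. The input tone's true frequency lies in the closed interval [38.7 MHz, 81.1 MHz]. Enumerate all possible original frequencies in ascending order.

38.8 MHz, 51.2 MHz, 68.8 MHz

Frequencies that alias to 8.8 MHz are k·fs ± 8.8 MHz for integer k ≥ 0.
k=0: 8.8 MHz.
k=1: 21.2 MHz, 38.8 MHz.
k=2: 51.2 MHz, 68.8 MHz.
k=3: 81.2 MHz, 98.8 MHz.
Within [38.7 MHz, 81.1 MHz]: 38.8 MHz, 51.2 MHz, 68.8 MHz.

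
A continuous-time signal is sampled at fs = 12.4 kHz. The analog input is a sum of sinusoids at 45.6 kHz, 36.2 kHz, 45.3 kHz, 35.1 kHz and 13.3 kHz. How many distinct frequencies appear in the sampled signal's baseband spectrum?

fs/2 = 6.2 kHz.
45.6 kHz mod fs = 8.4 kHz.
8.4 kHz > fs/2 = 6.2 kHz, folds to fs − 8.4 kHz = 4 kHz.
36.2 kHz mod fs = 11.4 kHz.
11.4 kHz > fs/2 = 6.2 kHz, folds to fs − 11.4 kHz = 1 kHz.
45.3 kHz mod fs = 8.1 kHz.
8.1 kHz > fs/2 = 6.2 kHz, folds to fs − 8.1 kHz = 4.3 kHz.
35.1 kHz mod fs = 10.3 kHz.
10.3 kHz > fs/2 = 6.2 kHz, folds to fs − 10.3 kHz = 2.1 kHz.
13.3 kHz mod fs = 0.9 kHz.
0.9 kHz ≤ fs/2 = 6.2 kHz, appears at 0.9 kHz.
Distinct values: {0.9 kHz, 1 kHz, 2.1 kHz, 4 kHz, 4.3 kHz} → 5.

5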